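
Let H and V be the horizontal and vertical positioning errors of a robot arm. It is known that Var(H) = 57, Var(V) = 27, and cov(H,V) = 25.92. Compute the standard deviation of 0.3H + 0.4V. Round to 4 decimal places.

Var(0.3H + 0.4V) = (0.3)²·Var(H) + (0.4)²·Var(V) + 2·(0.3)·(0.4)·cov(H,V)
= 0.09·57 + 0.16·27 + 0.24·25.92 = 15.6708
SD(0.3H + 0.4V) = √15.6708 ≈ 3.9586

3.9586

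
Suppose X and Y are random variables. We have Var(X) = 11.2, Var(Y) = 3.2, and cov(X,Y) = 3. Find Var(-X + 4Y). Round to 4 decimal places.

Var(-X + 4Y) = (-1)²·Var(X) + (4)²·Var(Y) + 2·(-1)·(4)·cov(X,Y)
= 1·11.2 + 16·3.2 + -8·3 = 38.4

38.4000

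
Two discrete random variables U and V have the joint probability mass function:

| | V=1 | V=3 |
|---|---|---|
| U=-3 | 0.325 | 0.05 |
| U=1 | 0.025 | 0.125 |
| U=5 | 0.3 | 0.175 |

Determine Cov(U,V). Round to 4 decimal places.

E[U] = 1.4,  E[V] = 1.7
E[UV] = 3.1
Cov(U,V) = E[UV] − E[U]E[V] = 3.1 − (1.4)(1.7) = 0.72

0.7200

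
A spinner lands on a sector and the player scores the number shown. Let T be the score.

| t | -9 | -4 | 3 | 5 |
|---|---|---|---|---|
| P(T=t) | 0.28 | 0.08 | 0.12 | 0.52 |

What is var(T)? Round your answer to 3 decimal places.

38.026

E[T] = (-9)(0.28) + (-4)(0.08) + (3)(0.12) + (5)(0.52) = 0.12
E[T²] = (-9)²(0.28) + (-4)²(0.08) + (3)²(0.12) + (5)²(0.52) = 38.04
var(T) = E[T²] − (E[T])² = 38.04 − (0.12)² = 38.0256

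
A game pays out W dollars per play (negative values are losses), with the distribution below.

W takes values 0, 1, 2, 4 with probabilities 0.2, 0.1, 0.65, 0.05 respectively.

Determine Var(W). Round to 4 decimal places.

0.9400

E[W] = (0)(0.2) + (1)(0.1) + (2)(0.65) + (4)(0.05) = 1.6
E[W²] = (0)²(0.2) + (1)²(0.1) + (2)²(0.65) + (4)²(0.05) = 3.5
Var(W) = E[W²] − (E[W])² = 3.5 − (1.6)² = 0.94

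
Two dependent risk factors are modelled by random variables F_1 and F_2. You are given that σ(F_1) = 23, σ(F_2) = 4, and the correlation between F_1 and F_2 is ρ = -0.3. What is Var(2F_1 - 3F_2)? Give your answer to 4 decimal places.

Var(F_1) = (23)² = 529;  Var(F_2) = (4)² = 16
cov(F_1,F_2) = ρ·σ(F_1)·σ(F_2) = -0.3·23·4 = -27.6
Var(2F_1 - 3F_2) = (2)²·Var(F_1) + (-3)²·Var(F_2) + 2·(2)·(-3)·cov(F_1,F_2)
= 4·529 + 9·16 + -12·-27.6 = 2591.2

2591.2000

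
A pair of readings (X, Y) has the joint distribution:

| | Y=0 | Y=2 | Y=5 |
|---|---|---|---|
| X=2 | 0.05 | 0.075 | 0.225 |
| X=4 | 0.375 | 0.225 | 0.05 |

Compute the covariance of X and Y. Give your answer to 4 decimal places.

-1.1675

E[X] = 3.3,  E[Y] = 1.975
E[XY] = 5.35
Cov(X,Y) = E[XY] − E[X]E[Y] = 5.35 − (3.3)(1.975) = -1.1675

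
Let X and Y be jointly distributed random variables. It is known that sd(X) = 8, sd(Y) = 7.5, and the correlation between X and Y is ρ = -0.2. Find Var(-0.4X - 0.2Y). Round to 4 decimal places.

10.5700

Var(X) = (8)² = 64;  Var(Y) = (7.5)² = 56.25
Cov(X,Y) = ρ·sd(X)·sd(Y) = -0.2·8·7.5 = -12
Var(-0.4X - 0.2Y) = (-0.4)²·Var(X) + (-0.2)²·Var(Y) + 2·(-0.4)·(-0.2)·Cov(X,Y)
= 0.16·64 + 0.04·56.25 + 0.16·-12 = 10.57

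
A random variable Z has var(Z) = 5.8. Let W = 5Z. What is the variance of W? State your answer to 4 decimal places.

145.0000

var(5Z) = (5)²·var(Z) = 25·5.8 = 145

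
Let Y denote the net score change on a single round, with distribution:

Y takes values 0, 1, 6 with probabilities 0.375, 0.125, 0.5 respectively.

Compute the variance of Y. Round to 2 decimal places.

E[Y] = (0)(0.375) + (1)(0.125) + (6)(0.5) = 3.125
E[Y²] = (0)²(0.375) + (1)²(0.125) + (6)²(0.5) = 18.125
var(Y) = E[Y²] − (E[Y])² = 18.125 − (3.125)² = 8.359375

8.36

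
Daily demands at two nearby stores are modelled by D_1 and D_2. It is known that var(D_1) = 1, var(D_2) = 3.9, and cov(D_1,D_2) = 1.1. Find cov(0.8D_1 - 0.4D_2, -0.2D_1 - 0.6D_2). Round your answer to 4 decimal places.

0.3360

cov(0.8D_1 - 0.4D_2, -0.2D_1 - 0.6D_2) = (0.8)(-0.2)var(D_1) + (-0.4)(-0.6)var(D_2) + [(0.8)(-0.6) + (-0.4)(-0.2)]cov(D_1,D_2)
= -0.16·1 + 0.24·3.9 + -0.4·1.1 = 0.336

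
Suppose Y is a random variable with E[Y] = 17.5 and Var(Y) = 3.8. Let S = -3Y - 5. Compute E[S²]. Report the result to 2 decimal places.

3340.45

E[-3Y - 5] = -3·17.5 − 5 = -57.5
Var(-3Y - 5) = (-3)²·3.8 = 34.2
E[S²] = Var(S) + (E[S])² = 34.2 + (-57.5)² = 3340.45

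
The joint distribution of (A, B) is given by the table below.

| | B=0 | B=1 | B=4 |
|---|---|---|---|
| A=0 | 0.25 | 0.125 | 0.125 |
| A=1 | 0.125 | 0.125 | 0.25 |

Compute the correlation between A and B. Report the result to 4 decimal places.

0.2801

E[A] = 0.5,  E[B] = 1.75
E[AB] = 1.125
Cov(A,B) = E[AB] − E[A]E[B] = 1.125 − (0.5)(1.75) = 0.25
var(A) = 0.25,  var(B) = 3.1875
ρ = 0.25 / √(0.25·3.1875) ≈ 0.2801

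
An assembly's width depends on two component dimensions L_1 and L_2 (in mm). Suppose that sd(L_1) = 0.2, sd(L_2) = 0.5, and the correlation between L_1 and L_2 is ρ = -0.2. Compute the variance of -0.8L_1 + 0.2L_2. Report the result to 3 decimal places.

0.042

Var(L_1) = (0.2)² = 0.04;  Var(L_2) = (0.5)² = 0.25
Cov(L_1,L_2) = ρ·sd(L_1)·sd(L_2) = -0.2·0.2·0.5 = -0.02
Var(-0.8L_1 + 0.2L_2) = (-0.8)²·Var(L_1) + (0.2)²·Var(L_2) + 2·(-0.8)·(0.2)·Cov(L_1,L_2)
= 0.64·0.04 + 0.04·0.25 + -0.32·-0.02 = 0.042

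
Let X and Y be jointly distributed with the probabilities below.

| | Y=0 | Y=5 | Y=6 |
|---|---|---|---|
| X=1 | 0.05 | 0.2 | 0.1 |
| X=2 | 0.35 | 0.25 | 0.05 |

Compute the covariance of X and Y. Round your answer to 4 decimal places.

-0.4975

E[X] = 1.65,  E[Y] = 3.15
E[XY] = 4.7
Cov(X,Y) = E[XY] − E[X]E[Y] = 4.7 − (1.65)(3.15) = -0.4975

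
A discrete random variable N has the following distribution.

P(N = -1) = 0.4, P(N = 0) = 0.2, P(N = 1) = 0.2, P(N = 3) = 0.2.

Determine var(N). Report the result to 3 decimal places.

E[N] = (-1)(0.4) + (0)(0.2) + (1)(0.2) + (3)(0.2) = 0.4
E[N²] = (-1)²(0.4) + (0)²(0.2) + (1)²(0.2) + (3)²(0.2) = 2.4
var(N) = E[N²] − (E[N])² = 2.4 − (0.4)² = 2.24

2.240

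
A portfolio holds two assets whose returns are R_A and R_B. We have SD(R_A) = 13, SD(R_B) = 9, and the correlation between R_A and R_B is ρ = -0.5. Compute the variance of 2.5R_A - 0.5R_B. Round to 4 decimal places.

1222.7500

V(R_A) = (13)² = 169;  V(R_B) = (9)² = 81
Cov(R_A,R_B) = ρ·SD(R_A)·SD(R_B) = -0.5·13·9 = -58.5
V(2.5R_A - 0.5R_B) = (2.5)²·V(R_A) + (-0.5)²·V(R_B) + 2·(2.5)·(-0.5)·Cov(R_A,R_B)
= 6.25·169 + 0.25·81 + -2.5·-58.5 = 1222.75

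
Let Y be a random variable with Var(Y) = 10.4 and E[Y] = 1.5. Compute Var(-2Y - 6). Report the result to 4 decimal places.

41.6000

Var(-2Y - 6) = (-2)²·Var(Y) = 4·10.4 = 41.6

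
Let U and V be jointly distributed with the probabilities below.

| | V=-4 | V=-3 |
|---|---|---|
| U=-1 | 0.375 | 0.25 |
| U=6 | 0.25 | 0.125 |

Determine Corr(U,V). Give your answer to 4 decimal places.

-0.0667

E[U] = 1.625,  E[V] = -3.625
E[UV] = -6
cov(U,V) = E[UV] − E[U]E[V] = -6 − (1.625)(-3.625) = -0.109375
Var(U) = 11.484375,  Var(V) = 0.234375
ρ = -0.109375 / √(11.484375·0.234375) ≈ -0.0667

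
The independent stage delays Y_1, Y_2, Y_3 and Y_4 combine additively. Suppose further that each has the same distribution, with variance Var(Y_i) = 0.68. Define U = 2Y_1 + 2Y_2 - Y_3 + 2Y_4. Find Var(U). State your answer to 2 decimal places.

By independence, Var(U) = (2)²Var(Y_1) + (2)²Var(Y_2) + (-1)²Var(Y_3) + (2)²Var(Y_4)
= (2)²·0.68 + (2)²·0.68 + (-1)²·0.68 + (2)²·0.68 = 8.84

8.84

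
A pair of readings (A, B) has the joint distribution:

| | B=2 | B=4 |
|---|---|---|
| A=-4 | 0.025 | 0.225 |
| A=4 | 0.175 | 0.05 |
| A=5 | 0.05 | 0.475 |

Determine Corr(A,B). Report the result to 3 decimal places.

E[A] = 2.525,  E[B] = 3.5
E[AB] = 8.4
Cov(A,B) = E[AB] − E[A]E[B] = 8.4 − (2.525)(3.5) = -0.4375
var(A) = 14.349375,  var(B) = 0.75
ρ = -0.4375 / √(14.349375·0.75) ≈ -0.133

-0.133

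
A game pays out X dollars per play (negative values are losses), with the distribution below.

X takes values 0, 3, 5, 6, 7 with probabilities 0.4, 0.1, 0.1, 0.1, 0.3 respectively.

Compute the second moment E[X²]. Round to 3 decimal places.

E[X²] = (0)²(0.4) + (3)²(0.1) + (5)²(0.1) + (6)²(0.1) + (7)²(0.3) = 21.7

21.700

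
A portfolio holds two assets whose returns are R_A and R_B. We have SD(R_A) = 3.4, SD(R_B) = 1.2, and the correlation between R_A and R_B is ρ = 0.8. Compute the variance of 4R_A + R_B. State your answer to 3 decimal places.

V(R_A) = (3.4)² = 11.56;  V(R_B) = (1.2)² = 1.44
cov(R_A,R_B) = ρ·SD(R_A)·SD(R_B) = 0.8·3.4·1.2 = 3.264
V(4R_A + R_B) = (4)²·V(R_A) + (1)²·V(R_B) + 2·(4)·(1)·cov(R_A,R_B)
= 16·11.56 + 1·1.44 + 8·3.264 = 212.512

212.512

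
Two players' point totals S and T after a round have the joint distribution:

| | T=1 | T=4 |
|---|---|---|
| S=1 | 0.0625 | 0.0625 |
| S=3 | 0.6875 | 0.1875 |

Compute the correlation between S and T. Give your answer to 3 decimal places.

E[S] = 2.75,  E[T] = 1.75
E[ST] = 4.625
cov(S,T) = E[ST] − E[S]E[T] = 4.625 − (2.75)(1.75) = -0.1875
var(S) = 0.4375,  var(T) = 1.6875
ρ = -0.1875 / √(0.4375·1.6875) ≈ -0.218

-0.218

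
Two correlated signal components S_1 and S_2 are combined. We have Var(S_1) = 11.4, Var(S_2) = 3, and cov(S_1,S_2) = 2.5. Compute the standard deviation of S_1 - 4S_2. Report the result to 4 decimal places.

6.2769

Var(S_1 - 4S_2) = (1)²·Var(S_1) + (-4)²·Var(S_2) + 2·(1)·(-4)·cov(S_1,S_2)
= 1·11.4 + 16·3 + -8·2.5 = 39.4
SD(S_1 - 4S_2) = √39.4 ≈ 6.2769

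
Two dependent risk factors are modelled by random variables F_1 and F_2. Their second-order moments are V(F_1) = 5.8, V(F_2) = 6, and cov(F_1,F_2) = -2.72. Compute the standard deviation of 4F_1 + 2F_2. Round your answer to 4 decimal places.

8.5604

V(4F_1 + 2F_2) = (4)²·V(F_1) + (2)²·V(F_2) + 2·(4)·(2)·cov(F_1,F_2)
= 16·5.8 + 4·6 + 16·-2.72 = 73.28
SD(4F_1 + 2F_2) = √73.28 ≈ 8.5604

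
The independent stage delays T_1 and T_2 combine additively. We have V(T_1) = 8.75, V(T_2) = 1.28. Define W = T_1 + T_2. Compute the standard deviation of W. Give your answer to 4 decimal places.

3.1670

By independence, V(W) = (1)²V(T_1) + (1)²V(T_2)
= (1)²·8.75 + (1)²·1.28 = 10.03
SD(W) = √10.03 ≈ 3.1670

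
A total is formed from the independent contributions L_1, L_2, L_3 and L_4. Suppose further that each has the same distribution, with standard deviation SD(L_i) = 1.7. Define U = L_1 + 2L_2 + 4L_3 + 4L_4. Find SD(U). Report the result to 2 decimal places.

Var(L_i) = (1.7)² = 2.89
By independence, Var(U) = (1)²Var(L_1) + (2)²Var(L_2) + (4)²Var(L_3) + (4)²Var(L_4)
= (1)²·2.89 + (2)²·2.89 + (4)²·2.89 + (4)²·2.89 = 106.93
SD(U) = √106.93 ≈ 10.34

10.34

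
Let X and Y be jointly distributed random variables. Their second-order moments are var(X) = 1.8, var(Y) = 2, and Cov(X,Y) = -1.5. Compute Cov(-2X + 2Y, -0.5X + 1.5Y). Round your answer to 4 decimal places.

13.8000

Cov(-2X + 2Y, -0.5X + 1.5Y) = (-2)(-0.5)var(X) + (2)(1.5)var(Y) + [(-2)(1.5) + (2)(-0.5)]Cov(X,Y)
= 1·1.8 + 3·2 + -4·-1.5 = 13.8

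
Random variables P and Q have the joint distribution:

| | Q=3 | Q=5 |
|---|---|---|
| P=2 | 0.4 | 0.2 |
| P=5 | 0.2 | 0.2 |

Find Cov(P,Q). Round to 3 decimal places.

0.240

E[P] = 3.2,  E[Q] = 3.8
E[PQ] = 12.4
Cov(P,Q) = E[PQ] − E[P]E[Q] = 12.4 − (3.2)(3.8) = 0.24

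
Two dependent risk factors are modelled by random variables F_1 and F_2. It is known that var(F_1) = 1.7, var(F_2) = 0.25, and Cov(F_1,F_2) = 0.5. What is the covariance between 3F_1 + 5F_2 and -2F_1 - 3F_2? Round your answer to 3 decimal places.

Cov(3F_1 + 5F_2, -2F_1 - 3F_2) = (3)(-2)var(F_1) + (5)(-3)var(F_2) + [(3)(-3) + (5)(-2)]Cov(F_1,F_2)
= -6·1.7 + -15·0.25 + -19·0.5 = -23.45

-23.450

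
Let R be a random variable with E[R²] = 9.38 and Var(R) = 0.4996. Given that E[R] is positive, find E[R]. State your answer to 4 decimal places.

(E[R])² = E[R²] − Var(R) = 9.38 − 0.4996 = 8.8804
E[R] = √8.8804 = 2.98

2.9800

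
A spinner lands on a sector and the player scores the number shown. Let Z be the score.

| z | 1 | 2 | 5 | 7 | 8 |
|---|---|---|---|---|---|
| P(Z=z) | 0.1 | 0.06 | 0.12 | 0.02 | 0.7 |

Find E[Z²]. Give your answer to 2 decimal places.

49.12

E[Z²] = (1)²(0.1) + (2)²(0.06) + (5)²(0.12) + (7)²(0.02) + (8)²(0.7) = 49.12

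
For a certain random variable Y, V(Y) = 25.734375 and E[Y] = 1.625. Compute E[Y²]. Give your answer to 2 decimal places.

E[Y²] = V(Y) + (E[Y])² = 25.734375 + (1.625)² = 28.375

28.38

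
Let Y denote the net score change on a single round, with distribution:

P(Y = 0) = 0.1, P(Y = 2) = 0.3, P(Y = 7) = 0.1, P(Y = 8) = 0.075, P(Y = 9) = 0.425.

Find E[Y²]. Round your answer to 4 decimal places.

E[Y²] = (0)²(0.1) + (2)²(0.3) + (7)²(0.1) + (8)²(0.075) + (9)²(0.425) = 45.325

45.3250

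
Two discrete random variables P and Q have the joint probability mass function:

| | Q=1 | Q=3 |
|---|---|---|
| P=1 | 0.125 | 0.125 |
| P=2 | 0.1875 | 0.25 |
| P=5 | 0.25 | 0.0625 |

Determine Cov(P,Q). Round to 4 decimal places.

E[P] = 2.6875,  E[Q] = 1.875
E[PQ] = 4.5625
Cov(P,Q) = E[PQ] − E[P]E[Q] = 4.5625 − (2.6875)(1.875) = -0.4765625

-0.4766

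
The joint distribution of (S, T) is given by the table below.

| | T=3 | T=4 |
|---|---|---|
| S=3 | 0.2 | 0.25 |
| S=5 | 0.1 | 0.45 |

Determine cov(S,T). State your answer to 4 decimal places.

E[S] = 4.1,  E[T] = 3.7
E[ST] = 15.3
cov(S,T) = E[ST] − E[S]E[T] = 15.3 − (4.1)(3.7) = 0.13

0.1300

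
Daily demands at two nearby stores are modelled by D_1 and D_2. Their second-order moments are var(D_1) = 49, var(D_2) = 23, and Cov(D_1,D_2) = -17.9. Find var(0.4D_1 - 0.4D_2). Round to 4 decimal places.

17.2480

var(0.4D_1 - 0.4D_2) = (0.4)²·var(D_1) + (-0.4)²·var(D_2) + 2·(0.4)·(-0.4)·Cov(D_1,D_2)
= 0.16·49 + 0.16·23 + -0.32·-17.9 = 17.248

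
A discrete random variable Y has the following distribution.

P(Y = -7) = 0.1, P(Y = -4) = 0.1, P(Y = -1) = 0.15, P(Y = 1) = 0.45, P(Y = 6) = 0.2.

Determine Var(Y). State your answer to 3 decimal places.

E[Y] = (-7)(0.1) + (-4)(0.1) + (-1)(0.15) + (1)(0.45) + (6)(0.2) = 0.4
E[Y²] = (-7)²(0.1) + (-4)²(0.1) + (-1)²(0.15) + (1)²(0.45) + (6)²(0.2) = 14.3
Var(Y) = E[Y²] − (E[Y])² = 14.3 − (0.4)² = 14.14

14.140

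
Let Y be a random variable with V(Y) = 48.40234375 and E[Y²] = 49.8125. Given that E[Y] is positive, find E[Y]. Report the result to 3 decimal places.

1.188

(E[Y])² = E[Y²] − V(Y) = 49.8125 − 48.40234375 = 1.41015625
E[Y] = √1.41015625 = 1.1875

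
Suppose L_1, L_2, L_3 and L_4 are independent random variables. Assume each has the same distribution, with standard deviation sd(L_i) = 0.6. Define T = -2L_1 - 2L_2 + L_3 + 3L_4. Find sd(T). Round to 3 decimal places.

Var(L_i) = (0.6)² = 0.36
By independence, Var(T) = (-2)²Var(L_1) + (-2)²Var(L_2) + (1)²Var(L_3) + (3)²Var(L_4)
= (-2)²·0.36 + (-2)²·0.36 + (1)²·0.36 + (3)²·0.36 = 6.48
sd(T) = √6.48 ≈ 2.546

2.546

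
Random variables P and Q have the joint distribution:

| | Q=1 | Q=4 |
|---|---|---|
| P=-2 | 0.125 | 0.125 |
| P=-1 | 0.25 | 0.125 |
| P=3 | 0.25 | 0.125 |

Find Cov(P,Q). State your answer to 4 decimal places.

-0.2813

E[P] = 0.25,  E[Q] = 2.125
E[PQ] = 0.25
Cov(P,Q) = E[PQ] − E[P]E[Q] = 0.25 − (0.25)(2.125) = -0.28125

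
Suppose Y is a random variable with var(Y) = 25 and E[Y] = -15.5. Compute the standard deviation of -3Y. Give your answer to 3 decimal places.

15.000

var(-3Y) = (-3)²·25 = 225
sd(-3Y) = √225 ≈ 15.000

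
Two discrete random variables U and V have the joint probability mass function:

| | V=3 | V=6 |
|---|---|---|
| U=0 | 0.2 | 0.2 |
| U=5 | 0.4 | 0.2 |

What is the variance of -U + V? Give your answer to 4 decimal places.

E[U] = 3,  E[V] = 4.2,  E[UV] = 12
Var(U) = 15 − (3)² = 6;  Var(V) = 19.8 − (4.2)² = 2.16
Cov(U,V) = 12 − (3)(4.2) = -0.6
Var(-U + V) = (-1)²·6 + (1)²·2.16 + 2·(-1)·(1)·-0.6 = 9.36

9.3600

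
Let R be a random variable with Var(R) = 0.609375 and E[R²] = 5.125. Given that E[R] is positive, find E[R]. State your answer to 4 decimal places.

(E[R])² = E[R²] − Var(R) = 5.125 − 0.609375 = 4.515625
E[R] = √4.515625 = 2.125

2.1250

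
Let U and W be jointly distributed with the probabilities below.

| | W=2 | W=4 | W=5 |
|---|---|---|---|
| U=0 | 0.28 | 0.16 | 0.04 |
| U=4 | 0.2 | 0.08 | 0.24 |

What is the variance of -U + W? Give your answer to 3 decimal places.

E[U] = 2.08,  E[W] = 3.32,  E[UW] = 7.68
var(U) = 8.32 − (2.08)² = 3.9936;  var(W) = 12.76 − (3.32)² = 1.7376
Cov(U,W) = 7.68 − (2.08)(3.32) = 0.7744
var(-U + W) = (-1)²·3.9936 + (1)²·1.7376 + 2·(-1)·(1)·0.7744 = 4.1824

4.182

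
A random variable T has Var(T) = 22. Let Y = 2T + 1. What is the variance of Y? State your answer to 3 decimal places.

88.000

Var(2T + 1) = (2)²·Var(T) = 4·22 = 88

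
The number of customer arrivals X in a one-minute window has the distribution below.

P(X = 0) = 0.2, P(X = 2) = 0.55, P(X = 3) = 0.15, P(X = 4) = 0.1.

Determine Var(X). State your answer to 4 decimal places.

1.3475

E[X] = (0)(0.2) + (2)(0.55) + (3)(0.15) + (4)(0.1) = 1.95
E[X²] = (0)²(0.2) + (2)²(0.55) + (3)²(0.15) + (4)²(0.1) = 5.15
Var(X) = E[X²] − (E[X])² = 5.15 − (1.95)² = 1.3475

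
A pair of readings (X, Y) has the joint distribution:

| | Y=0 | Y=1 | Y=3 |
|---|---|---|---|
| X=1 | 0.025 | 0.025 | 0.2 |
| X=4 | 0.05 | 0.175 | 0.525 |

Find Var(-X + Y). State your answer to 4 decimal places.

E[X] = 3.25,  E[Y] = 2.375,  E[XY] = 7.625
Var(X) = 12.25 − (3.25)² = 1.6875;  Var(Y) = 6.725 − (2.375)² = 1.084375
Cov(X,Y) = 7.625 − (3.25)(2.375) = -0.09375
Var(-X + Y) = (-1)²·1.6875 + (1)²·1.084375 + 2·(-1)·(1)·-0.09375 = 2.959375

2.9594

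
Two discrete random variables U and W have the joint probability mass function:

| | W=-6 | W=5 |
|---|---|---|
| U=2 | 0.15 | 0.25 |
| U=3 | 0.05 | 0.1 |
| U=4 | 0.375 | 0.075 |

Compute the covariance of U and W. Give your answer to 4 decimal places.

-2.1588

E[U] = 3.05,  E[W] = -1.325
E[UW] = -6.2
Cov(U,W) = E[UW] − E[U]E[W] = -6.2 − (3.05)(-1.325) = -2.15875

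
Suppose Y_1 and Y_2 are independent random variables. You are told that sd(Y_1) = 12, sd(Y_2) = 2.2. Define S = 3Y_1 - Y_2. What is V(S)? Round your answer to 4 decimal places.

V(Y_1) = 144, V(Y_2) = 4.84
By independence, V(S) = (3)²V(Y_1) + (-1)²V(Y_2)
= (3)²·144 + (-1)²·4.84 = 1300.84

1300.8400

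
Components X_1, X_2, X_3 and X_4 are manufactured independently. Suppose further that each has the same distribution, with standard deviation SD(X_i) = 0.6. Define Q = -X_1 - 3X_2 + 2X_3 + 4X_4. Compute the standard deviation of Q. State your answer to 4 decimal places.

Var(X_i) = (0.6)² = 0.36
By independence, Var(Q) = (-1)²Var(X_1) + (-3)²Var(X_2) + (2)²Var(X_3) + (4)²Var(X_4)
= (-1)²·0.36 + (-3)²·0.36 + (2)²·0.36 + (4)²·0.36 = 10.8
SD(Q) = √10.8 ≈ 3.2863

3.2863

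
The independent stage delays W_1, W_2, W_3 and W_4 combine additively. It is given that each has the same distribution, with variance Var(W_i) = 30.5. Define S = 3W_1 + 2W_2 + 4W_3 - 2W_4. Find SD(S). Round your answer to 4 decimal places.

By independence, Var(S) = (3)²Var(W_1) + (2)²Var(W_2) + (4)²Var(W_3) + (-2)²Var(W_4)
= (3)²·30.5 + (2)²·30.5 + (4)²·30.5 + (-2)²·30.5 = 1006.5
SD(S) = √1006.5 ≈ 31.7254

31.7254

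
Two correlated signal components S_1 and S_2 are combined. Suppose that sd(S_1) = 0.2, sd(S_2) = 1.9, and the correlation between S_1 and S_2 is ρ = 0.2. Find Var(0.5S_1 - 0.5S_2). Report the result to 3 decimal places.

0.875

Var(S_1) = (0.2)² = 0.04;  Var(S_2) = (1.9)² = 3.61
Cov(S_1,S_2) = ρ·sd(S_1)·sd(S_2) = 0.2·0.2·1.9 = 0.076
Var(0.5S_1 - 0.5S_2) = (0.5)²·Var(S_1) + (-0.5)²·Var(S_2) + 2·(0.5)·(-0.5)·Cov(S_1,S_2)
= 0.25·0.04 + 0.25·3.61 + -0.5·0.076 = 0.8745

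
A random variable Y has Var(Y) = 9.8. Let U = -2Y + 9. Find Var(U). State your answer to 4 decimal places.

Var(-2Y + 9) = (-2)²·Var(Y) = 4·9.8 = 39.2

39.2000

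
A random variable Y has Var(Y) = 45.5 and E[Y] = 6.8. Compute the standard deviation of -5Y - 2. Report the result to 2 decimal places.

33.73

Var(-5Y - 2) = (-5)²·45.5 = 1137.5
SD(-5Y - 2) = √1137.5 ≈ 33.73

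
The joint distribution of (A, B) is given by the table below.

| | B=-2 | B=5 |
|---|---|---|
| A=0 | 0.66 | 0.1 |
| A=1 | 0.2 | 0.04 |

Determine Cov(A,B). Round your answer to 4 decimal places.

E[A] = 0.24,  E[B] = -1.02
E[AB] = -0.2
Cov(A,B) = E[AB] − E[A]E[B] = -0.2 − (0.24)(-1.02) = 0.0448

0.0448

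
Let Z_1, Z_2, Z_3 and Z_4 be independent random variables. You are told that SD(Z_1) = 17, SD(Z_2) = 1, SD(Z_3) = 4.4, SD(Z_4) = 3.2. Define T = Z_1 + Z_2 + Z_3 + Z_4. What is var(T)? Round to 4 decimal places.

var(Z_1) = 289, var(Z_2) = 1, var(Z_3) = 19.36, var(Z_4) = 10.24
By independence, var(T) = (1)²var(Z_1) + (1)²var(Z_2) + (1)²var(Z_3) + (1)²var(Z_4)
= (1)²·289 + (1)²·1 + (1)²·19.36 + (1)²·10.24 = 319.6

319.6000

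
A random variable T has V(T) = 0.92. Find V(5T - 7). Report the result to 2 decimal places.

23.00

V(5T - 7) = (5)²·V(T) = 25·0.92 = 23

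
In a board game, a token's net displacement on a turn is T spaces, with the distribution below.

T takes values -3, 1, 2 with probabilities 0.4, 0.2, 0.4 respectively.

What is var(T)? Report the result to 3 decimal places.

5.360

E[T] = (-3)(0.4) + (1)(0.2) + (2)(0.4) = -0.2
E[T²] = (-3)²(0.4) + (1)²(0.2) + (2)²(0.4) = 5.4
var(T) = E[T²] − (E[T])² = 5.4 − (-0.2)² = 5.36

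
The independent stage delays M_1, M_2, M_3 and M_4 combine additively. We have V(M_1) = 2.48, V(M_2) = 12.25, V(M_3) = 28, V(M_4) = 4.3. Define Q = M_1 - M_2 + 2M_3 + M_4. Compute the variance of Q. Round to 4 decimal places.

131.0300

By independence, V(Q) = (1)²V(M_1) + (-1)²V(M_2) + (2)²V(M_3) + (1)²V(M_4)
= (1)²·2.48 + (-1)²·12.25 + (2)²·28 + (1)²·4.3 = 131.03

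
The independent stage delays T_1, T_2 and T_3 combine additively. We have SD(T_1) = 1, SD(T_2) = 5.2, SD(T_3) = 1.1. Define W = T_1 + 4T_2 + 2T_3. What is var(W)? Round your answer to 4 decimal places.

438.4800

var(T_1) = 1, var(T_2) = 27.04, var(T_3) = 1.21
By independence, var(W) = (1)²var(T_1) + (4)²var(T_2) + (2)²var(T_3)
= (1)²·1 + (4)²·27.04 + (2)²·1.21 = 438.48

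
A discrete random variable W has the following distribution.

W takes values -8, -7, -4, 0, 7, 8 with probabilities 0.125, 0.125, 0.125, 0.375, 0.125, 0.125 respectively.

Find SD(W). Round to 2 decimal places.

5.48

E[W] = (-8)(0.125) + (-7)(0.125) + (-4)(0.125) + (0)(0.375) + (7)(0.125) + (8)(0.125) = -0.5
E[W²] = (-8)²(0.125) + (-7)²(0.125) + (-4)²(0.125) + (0)²(0.375) + (7)²(0.125) + (8)²(0.125) = 30.25
V(W) = E[W²] − (E[W])² = 30.25 − (-0.5)² = 30
SD(W) = √30 ≈ 5.48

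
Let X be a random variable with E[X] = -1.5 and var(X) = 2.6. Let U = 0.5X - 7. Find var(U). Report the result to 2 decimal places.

0.65

var(0.5X - 7) = (0.5)²·var(X) = 0.25·2.6 = 0.65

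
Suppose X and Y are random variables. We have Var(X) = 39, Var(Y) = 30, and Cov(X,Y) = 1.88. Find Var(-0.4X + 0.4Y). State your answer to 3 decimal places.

Var(-0.4X + 0.4Y) = (-0.4)²·Var(X) + (0.4)²·Var(Y) + 2·(-0.4)·(0.4)·Cov(X,Y)
= 0.16·39 + 0.16·30 + -0.32·1.88 = 10.4384

10.438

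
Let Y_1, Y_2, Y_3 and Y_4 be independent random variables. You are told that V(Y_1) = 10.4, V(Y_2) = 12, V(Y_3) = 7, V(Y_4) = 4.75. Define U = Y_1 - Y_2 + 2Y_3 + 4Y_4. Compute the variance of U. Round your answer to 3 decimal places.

By independence, V(U) = (1)²V(Y_1) + (-1)²V(Y_2) + (2)²V(Y_3) + (4)²V(Y_4)
= (1)²·10.4 + (-1)²·12 + (2)²·7 + (4)²·4.75 = 126.4

126.400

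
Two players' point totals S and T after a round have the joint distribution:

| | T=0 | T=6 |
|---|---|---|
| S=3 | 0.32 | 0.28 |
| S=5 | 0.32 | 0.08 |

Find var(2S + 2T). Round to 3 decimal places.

E[S] = 3.8,  E[T] = 2.16,  E[ST] = 7.44
var(S) = 15.4 − (3.8)² = 0.96;  var(T) = 12.96 − (2.16)² = 8.2944
Cov(S,T) = 7.44 − (3.8)(2.16) = -0.768
var(2S + 2T) = (2)²·0.96 + (2)²·8.2944 + 2·(2)·(2)·-0.768 = 30.8736

30.874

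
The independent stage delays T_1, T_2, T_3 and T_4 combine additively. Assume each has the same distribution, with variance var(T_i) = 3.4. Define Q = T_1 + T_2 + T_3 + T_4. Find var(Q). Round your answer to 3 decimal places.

13.600

By independence, var(Q) = (1)²var(T_1) + (1)²var(T_2) + (1)²var(T_3) + (1)²var(T_4)
= (1)²·3.4 + (1)²·3.4 + (1)²·3.4 + (1)²·3.4 = 13.6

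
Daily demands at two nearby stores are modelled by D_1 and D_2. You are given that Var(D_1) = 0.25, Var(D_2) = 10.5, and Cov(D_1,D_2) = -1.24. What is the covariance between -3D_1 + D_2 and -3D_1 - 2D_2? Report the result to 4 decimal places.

-22.4700

Cov(-3D_1 + D_2, -3D_1 - 2D_2) = (-3)(-3)Var(D_1) + (1)(-2)Var(D_2) + [(-3)(-2) + (1)(-3)]Cov(D_1,D_2)
= 9·0.25 + -2·10.5 + 3·-1.24 = -22.47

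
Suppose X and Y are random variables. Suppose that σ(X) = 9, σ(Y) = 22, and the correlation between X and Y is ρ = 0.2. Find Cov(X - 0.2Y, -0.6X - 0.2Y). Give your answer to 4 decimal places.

-32.4080

Var(X) = (9)² = 81;  Var(Y) = (22)² = 484
Cov(X,Y) = ρ·σ(X)·σ(Y) = 0.2·9·22 = 39.6
Cov(X - 0.2Y, -0.6X - 0.2Y) = (1)(-0.6)Var(X) + (-0.2)(-0.2)Var(Y) + [(1)(-0.2) + (-0.2)(-0.6)]Cov(X,Y)
= -0.6·81 + 0.04·484 + -0.08·39.6 = -32.408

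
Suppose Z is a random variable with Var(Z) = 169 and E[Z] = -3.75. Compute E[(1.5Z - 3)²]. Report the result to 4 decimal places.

E[1.5Z - 3] = 1.5·-3.75 − 3 = -8.625
Var(1.5Z - 3) = (1.5)²·169 = 380.25
E[(1.5Z - 3)²] = Var((1.5Z - 3)) + (E[(1.5Z - 3)])² = 380.25 + (-8.625)² = 454.640625

454.6406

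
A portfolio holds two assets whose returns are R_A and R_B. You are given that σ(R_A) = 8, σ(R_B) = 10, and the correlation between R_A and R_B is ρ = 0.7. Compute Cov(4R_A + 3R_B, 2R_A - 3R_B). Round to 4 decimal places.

Var(R_A) = (8)² = 64;  Var(R_B) = (10)² = 100
Cov(R_A,R_B) = ρ·σ(R_A)·σ(R_B) = 0.7·8·10 = 56
Cov(4R_A + 3R_B, 2R_A - 3R_B) = (4)(2)Var(R_A) + (3)(-3)Var(R_B) + [(4)(-3) + (3)(2)]Cov(R_A,R_B)
= 8·64 + -9·100 + -6·56 = -724

-724.0000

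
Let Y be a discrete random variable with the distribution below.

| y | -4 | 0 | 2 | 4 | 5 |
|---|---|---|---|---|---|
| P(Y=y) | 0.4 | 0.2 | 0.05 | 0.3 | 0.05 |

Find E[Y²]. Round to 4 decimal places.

E[Y²] = (-4)²(0.4) + (0)²(0.2) + (2)²(0.05) + (4)²(0.3) + (5)²(0.05) = 12.65

12.6500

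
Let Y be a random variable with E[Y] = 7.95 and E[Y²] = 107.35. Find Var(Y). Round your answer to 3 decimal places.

Var(Y) = 107.35 − (7.95)² = 44.1475

44.148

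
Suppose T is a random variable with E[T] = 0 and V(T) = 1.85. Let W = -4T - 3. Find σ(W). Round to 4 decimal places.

V(-4T - 3) = (-4)²·1.85 = 29.6
σ(W) = √29.6 ≈ 5.4406

5.4406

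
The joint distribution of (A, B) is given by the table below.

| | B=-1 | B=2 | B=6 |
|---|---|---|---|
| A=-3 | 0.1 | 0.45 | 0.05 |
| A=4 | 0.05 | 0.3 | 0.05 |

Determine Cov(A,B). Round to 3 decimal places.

E[A] = -0.2,  E[B] = 1.95
E[AB] = 0.1
Cov(A,B) = E[AB] − E[A]E[B] = 0.1 − (-0.2)(1.95) = 0.49

0.490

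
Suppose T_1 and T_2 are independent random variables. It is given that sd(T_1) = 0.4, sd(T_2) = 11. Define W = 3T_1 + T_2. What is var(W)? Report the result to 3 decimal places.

122.440

var(T_1) = 0.16, var(T_2) = 121
By independence, var(W) = (3)²var(T_1) + (1)²var(T_2)
= (3)²·0.16 + (1)²·121 = 122.44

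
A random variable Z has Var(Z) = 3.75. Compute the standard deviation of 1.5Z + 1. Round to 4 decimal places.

Var(1.5Z + 1) = (1.5)²·3.75 = 8.4375
sd(1.5Z + 1) = √8.4375 ≈ 2.9047

2.9047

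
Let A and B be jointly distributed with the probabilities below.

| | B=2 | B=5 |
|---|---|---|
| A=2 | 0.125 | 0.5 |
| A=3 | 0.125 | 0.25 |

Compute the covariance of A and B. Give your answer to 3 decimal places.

E[A] = 2.375,  E[B] = 4.25
E[AB] = 10
Cov(A,B) = E[AB] − E[A]E[B] = 10 − (2.375)(4.25) = -0.09375

-0.094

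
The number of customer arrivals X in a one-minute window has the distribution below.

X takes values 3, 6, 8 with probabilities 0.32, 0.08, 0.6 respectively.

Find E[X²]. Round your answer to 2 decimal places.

44.16

E[X²] = (3)²(0.32) + (6)²(0.08) + (8)²(0.6) = 44.16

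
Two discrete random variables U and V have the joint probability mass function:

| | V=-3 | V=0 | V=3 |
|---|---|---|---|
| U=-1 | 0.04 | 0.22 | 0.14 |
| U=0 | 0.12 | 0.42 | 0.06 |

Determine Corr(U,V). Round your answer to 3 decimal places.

-0.286

E[U] = -0.4,  E[V] = 0.12
E[UV] = -0.3
Cov(U,V) = E[UV] − E[U]E[V] = -0.3 − (-0.4)(0.12) = -0.252
var(U) = 0.24,  var(V) = 3.2256
ρ = -0.252 / √(0.24·3.2256) ≈ -0.286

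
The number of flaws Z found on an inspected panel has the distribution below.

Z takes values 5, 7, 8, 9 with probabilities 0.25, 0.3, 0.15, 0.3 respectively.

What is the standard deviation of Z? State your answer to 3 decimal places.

E[Z] = (5)(0.25) + (7)(0.3) + (8)(0.15) + (9)(0.3) = 7.25
E[Z²] = (5)²(0.25) + (7)²(0.3) + (8)²(0.15) + (9)²(0.3) = 54.85
var(Z) = E[Z²] − (E[Z])² = 54.85 − (7.25)² = 2.2875
SD(Z) = √2.2875 ≈ 1.512

1.512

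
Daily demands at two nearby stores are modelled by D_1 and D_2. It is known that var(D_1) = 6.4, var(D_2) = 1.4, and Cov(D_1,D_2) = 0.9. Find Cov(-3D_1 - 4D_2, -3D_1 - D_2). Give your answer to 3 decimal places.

Cov(-3D_1 - 4D_2, -3D_1 - D_2) = (-3)(-3)var(D_1) + (-4)(-1)var(D_2) + [(-3)(-1) + (-4)(-3)]Cov(D_1,D_2)
= 9·6.4 + 4·1.4 + 15·0.9 = 76.7

76.700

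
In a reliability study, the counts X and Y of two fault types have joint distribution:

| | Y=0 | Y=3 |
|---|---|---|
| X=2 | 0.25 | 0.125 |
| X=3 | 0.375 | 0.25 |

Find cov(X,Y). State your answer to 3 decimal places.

E[X] = 2.625,  E[Y] = 1.125
E[XY] = 3
cov(X,Y) = E[XY] − E[X]E[Y] = 3 − (2.625)(1.125) = 0.046875

0.047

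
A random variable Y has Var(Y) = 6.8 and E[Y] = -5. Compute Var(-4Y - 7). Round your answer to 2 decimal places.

108.80

Var(-4Y - 7) = (-4)²·Var(Y) = 16·6.8 = 108.8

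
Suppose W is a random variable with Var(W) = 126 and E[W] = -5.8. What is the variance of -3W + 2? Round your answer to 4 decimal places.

Var(-3W + 2) = (-3)²·Var(W) = 9·126 = 1134

1134.0000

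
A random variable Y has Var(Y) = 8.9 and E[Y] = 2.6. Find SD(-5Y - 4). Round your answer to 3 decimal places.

Var(-5Y - 4) = (-5)²·8.9 = 222.5
SD(-5Y - 4) = √222.5 ≈ 14.916

14.916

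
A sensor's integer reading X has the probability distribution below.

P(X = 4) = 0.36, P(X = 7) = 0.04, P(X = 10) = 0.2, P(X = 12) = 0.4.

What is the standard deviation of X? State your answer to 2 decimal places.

E[X] = (4)(0.36) + (7)(0.04) + (10)(0.2) + (12)(0.4) = 8.52
E[X²] = (4)²(0.36) + (7)²(0.04) + (10)²(0.2) + (12)²(0.4) = 85.32
var(X) = E[X²] − (E[X])² = 85.32 − (8.52)² = 12.7296
sd(X) = √12.7296 ≈ 3.57

3.57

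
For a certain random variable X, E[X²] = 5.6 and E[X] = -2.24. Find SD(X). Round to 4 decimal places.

0.7632

Var(X) = 5.6 − (-2.24)² = 0.5824
SD(X) = √0.5824 ≈ 0.7632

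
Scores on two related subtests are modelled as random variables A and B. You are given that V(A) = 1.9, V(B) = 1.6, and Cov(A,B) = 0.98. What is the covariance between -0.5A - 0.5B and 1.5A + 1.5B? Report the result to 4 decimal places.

Cov(-0.5A - 0.5B, 1.5A + 1.5B) = (-0.5)(1.5)V(A) + (-0.5)(1.5)V(B) + [(-0.5)(1.5) + (-0.5)(1.5)]Cov(A,B)
= -0.75·1.9 + -0.75·1.6 + -1.5·0.98 = -4.095

-4.0950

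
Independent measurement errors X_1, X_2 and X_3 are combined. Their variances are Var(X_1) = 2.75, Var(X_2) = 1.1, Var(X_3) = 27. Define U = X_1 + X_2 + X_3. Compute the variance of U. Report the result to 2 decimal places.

30.85

By independence, Var(U) = (1)²Var(X_1) + (1)²Var(X_2) + (1)²Var(X_3)
= (1)²·2.75 + (1)²·1.1 + (1)²·27 = 30.85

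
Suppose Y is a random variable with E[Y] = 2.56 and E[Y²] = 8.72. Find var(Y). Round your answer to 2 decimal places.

2.17

var(Y) = 8.72 − (2.56)² = 2.1664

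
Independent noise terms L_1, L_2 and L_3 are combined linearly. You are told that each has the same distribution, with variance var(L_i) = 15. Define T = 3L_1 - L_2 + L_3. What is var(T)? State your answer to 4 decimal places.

By independence, var(T) = (3)²var(L_1) + (-1)²var(L_2) + (1)²var(L_3)
= (3)²·15 + (-1)²·15 + (1)²·15 = 165

165.0000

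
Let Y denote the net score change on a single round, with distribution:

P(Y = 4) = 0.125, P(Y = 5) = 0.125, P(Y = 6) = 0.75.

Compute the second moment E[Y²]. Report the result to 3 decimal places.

E[Y²] = (4)²(0.125) + (5)²(0.125) + (6)²(0.75) = 32.125

32.125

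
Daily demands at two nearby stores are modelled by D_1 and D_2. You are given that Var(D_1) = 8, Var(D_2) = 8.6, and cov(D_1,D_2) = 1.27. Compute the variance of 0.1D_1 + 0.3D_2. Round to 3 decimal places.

0.930

Var(0.1D_1 + 0.3D_2) = (0.1)²·Var(D_1) + (0.3)²·Var(D_2) + 2·(0.1)·(0.3)·cov(D_1,D_2)
= 0.01·8 + 0.09·8.6 + 0.06·1.27 = 0.9302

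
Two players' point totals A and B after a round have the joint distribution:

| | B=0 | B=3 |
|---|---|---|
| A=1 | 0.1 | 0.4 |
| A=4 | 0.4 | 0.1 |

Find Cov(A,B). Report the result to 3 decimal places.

E[A] = 2.5,  E[B] = 1.5
E[AB] = 2.4
Cov(A,B) = E[AB] − E[A]E[B] = 2.4 − (2.5)(1.5) = -1.35

-1.350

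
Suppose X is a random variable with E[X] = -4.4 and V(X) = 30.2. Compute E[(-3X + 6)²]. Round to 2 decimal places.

640.44

E[-3X + 6] = -3·-4.4 + 6 = 19.2
V(-3X + 6) = (-3)²·30.2 = 271.8
E[(-3X + 6)²] = V((-3X + 6)) + (E[(-3X + 6)])² = 271.8 + (19.2)² = 640.44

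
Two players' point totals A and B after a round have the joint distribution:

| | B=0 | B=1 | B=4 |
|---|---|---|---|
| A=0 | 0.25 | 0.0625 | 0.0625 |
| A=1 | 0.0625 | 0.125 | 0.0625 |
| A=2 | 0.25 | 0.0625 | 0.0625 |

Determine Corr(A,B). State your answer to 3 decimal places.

0.000

E[A] = 1,  E[B] = 1
E[AB] = 1
Cov(A,B) = E[AB] − E[A]E[B] = 1 − (1)(1) = 0
V(A) = 0.75,  V(B) = 2.25
ρ = 0 / √(0.75·2.25) ≈ 0.000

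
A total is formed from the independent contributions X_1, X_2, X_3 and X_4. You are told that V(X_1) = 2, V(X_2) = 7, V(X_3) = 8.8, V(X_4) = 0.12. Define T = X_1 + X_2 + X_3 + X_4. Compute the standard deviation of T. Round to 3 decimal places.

By independence, V(T) = (1)²V(X_1) + (1)²V(X_2) + (1)²V(X_3) + (1)²V(X_4)
= (1)²·2 + (1)²·7 + (1)²·8.8 + (1)²·0.12 = 17.92
sd(T) = √17.92 ≈ 4.233

4.233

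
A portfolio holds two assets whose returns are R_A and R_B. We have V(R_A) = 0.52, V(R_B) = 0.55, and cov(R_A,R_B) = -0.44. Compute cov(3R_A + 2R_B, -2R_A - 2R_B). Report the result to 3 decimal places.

cov(3R_A + 2R_B, -2R_A - 2R_B) = (3)(-2)V(R_A) + (2)(-2)V(R_B) + [(3)(-2) + (2)(-2)]cov(R_A,R_B)
= -6·0.52 + -4·0.55 + -10·-0.44 = -0.92

-0.920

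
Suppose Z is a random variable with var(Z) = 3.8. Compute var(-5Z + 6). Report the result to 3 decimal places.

95.000

var(-5Z + 6) = (-5)²·var(Z) = 25·3.8 = 95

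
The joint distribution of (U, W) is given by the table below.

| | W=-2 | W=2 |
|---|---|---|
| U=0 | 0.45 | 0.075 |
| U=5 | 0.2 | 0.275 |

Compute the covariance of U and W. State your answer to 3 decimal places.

2.175

E[U] = 2.375,  E[W] = -0.6
E[UW] = 0.75
cov(U,W) = E[UW] − E[U]E[W] = 0.75 − (2.375)(-0.6) = 2.175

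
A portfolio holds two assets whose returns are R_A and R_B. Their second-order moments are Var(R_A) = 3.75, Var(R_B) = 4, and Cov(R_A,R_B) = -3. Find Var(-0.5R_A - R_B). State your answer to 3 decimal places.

1.938

Var(-0.5R_A - R_B) = (-0.5)²·Var(R_A) + (-1)²·Var(R_B) + 2·(-0.5)·(-1)·Cov(R_A,R_B)
= 0.25·3.75 + 1·4 + 1·-3 = 1.9375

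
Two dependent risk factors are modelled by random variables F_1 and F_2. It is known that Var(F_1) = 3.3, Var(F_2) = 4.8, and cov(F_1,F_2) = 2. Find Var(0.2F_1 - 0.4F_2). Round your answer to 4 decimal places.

0.5800

Var(0.2F_1 - 0.4F_2) = (0.2)²·Var(F_1) + (-0.4)²·Var(F_2) + 2·(0.2)·(-0.4)·cov(F_1,F_2)
= 0.04·3.3 + 0.16·4.8 + -0.16·2 = 0.58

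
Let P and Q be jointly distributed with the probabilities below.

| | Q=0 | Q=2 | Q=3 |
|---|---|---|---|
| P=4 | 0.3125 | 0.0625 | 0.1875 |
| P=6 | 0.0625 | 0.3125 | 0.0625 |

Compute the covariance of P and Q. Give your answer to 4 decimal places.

E[P] = 4.875,  E[Q] = 1.5
E[PQ] = 7.625
cov(P,Q) = E[PQ] − E[P]E[Q] = 7.625 − (4.875)(1.5) = 0.3125

0.3125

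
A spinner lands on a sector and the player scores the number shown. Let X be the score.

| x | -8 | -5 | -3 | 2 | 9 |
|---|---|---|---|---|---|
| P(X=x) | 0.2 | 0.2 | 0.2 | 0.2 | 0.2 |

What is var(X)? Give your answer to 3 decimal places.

35.600

E[X] = (-8)(0.2) + (-5)(0.2) + (-3)(0.2) + (2)(0.2) + (9)(0.2) = -1
E[X²] = (-8)²(0.2) + (-5)²(0.2) + (-3)²(0.2) + (2)²(0.2) + (9)²(0.2) = 36.6
var(X) = E[X²] − (E[X])² = 36.6 − (-1)² = 35.6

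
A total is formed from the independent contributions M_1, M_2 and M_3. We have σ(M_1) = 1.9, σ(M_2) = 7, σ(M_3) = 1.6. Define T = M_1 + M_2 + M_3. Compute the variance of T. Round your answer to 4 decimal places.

55.1700

Var(M_1) = 3.61, Var(M_2) = 49, Var(M_3) = 2.56
By independence, Var(T) = (1)²Var(M_1) + (1)²Var(M_2) + (1)²Var(M_3)
= (1)²·3.61 + (1)²·49 + (1)²·2.56 = 55.17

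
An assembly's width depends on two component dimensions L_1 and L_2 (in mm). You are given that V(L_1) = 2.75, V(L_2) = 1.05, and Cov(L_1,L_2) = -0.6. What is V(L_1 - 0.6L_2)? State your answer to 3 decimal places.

V(L_1 - 0.6L_2) = (1)²·V(L_1) + (-0.6)²·V(L_2) + 2·(1)·(-0.6)·Cov(L_1,L_2)
= 1·2.75 + 0.36·1.05 + -1.2·-0.6 = 3.848

3.848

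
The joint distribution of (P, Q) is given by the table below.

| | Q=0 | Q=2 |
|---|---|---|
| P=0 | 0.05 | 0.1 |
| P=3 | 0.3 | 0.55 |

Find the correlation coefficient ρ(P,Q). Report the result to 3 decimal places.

E[P] = 2.55,  E[Q] = 1.3
E[PQ] = 3.3
Cov(P,Q) = E[PQ] − E[P]E[Q] = 3.3 − (2.55)(1.3) = -0.015
Var(P) = 1.1475,  Var(Q) = 0.91
ρ = -0.015 / √(1.1475·0.91) ≈ -0.015

-0.015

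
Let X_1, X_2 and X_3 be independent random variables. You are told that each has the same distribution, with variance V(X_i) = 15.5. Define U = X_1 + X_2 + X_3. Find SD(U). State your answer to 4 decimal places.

By independence, V(U) = (1)²V(X_1) + (1)²V(X_2) + (1)²V(X_3)
= (1)²·15.5 + (1)²·15.5 + (1)²·15.5 = 46.5
SD(U) = √46.5 ≈ 6.8191

6.8191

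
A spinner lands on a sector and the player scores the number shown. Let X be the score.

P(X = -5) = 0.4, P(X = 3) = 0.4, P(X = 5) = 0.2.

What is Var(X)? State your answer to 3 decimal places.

18.560

E[X] = (-5)(0.4) + (3)(0.4) + (5)(0.2) = 0.2
E[X²] = (-5)²(0.4) + (3)²(0.4) + (5)²(0.2) = 18.6
Var(X) = E[X²] − (E[X])² = 18.6 − (0.2)² = 18.56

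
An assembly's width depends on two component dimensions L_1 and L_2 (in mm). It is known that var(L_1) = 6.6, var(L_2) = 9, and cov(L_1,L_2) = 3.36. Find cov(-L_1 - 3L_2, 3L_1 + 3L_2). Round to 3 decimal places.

cov(-L_1 - 3L_2, 3L_1 + 3L_2) = (-1)(3)var(L_1) + (-3)(3)var(L_2) + [(-1)(3) + (-3)(3)]cov(L_1,L_2)
= -3·6.6 + -9·9 + -12·3.36 = -141.12

-141.120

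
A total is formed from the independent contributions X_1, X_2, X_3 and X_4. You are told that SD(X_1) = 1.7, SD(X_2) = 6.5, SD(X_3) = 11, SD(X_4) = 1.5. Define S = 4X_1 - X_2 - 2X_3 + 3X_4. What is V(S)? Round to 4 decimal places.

V(X_1) = 2.89, V(X_2) = 42.25, V(X_3) = 121, V(X_4) = 2.25
By independence, V(S) = (4)²V(X_1) + (-1)²V(X_2) + (-2)²V(X_3) + (3)²V(X_4)
= (4)²·2.89 + (-1)²·42.25 + (-2)²·121 + (3)²·2.25 = 592.74

592.7400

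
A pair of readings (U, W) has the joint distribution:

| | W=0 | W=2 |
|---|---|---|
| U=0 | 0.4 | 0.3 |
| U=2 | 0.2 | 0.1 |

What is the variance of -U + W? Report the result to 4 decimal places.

E[U] = 0.6,  E[W] = 0.8,  E[UW] = 0.4
V(U) = 1.2 − (0.6)² = 0.84;  V(W) = 1.6 − (0.8)² = 0.96
cov(U,W) = 0.4 − (0.6)(0.8) = -0.08
V(-U + W) = (-1)²·0.84 + (1)²·0.96 + 2·(-1)·(1)·-0.08 = 1.96

1.9600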